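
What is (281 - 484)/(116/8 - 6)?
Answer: -406/17 ≈ -23.882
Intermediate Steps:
(281 - 484)/(116/8 - 6) = -203/(116*(1/8) - 6) = -203/(29/2 - 6) = -203/17/2 = -203*2/17 = -406/17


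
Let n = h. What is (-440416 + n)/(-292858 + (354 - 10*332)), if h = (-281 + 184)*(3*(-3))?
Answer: 439543/295824 ≈ 1.4858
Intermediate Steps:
h = 873 (h = -97*(-9) = 873)
n = 873
(-440416 + n)/(-292858 + (354 - 10*332)) = (-440416 + 873)/(-292858 + (354 - 10*332)) = -439543/(-292858 + (354 - 3320)) = -439543/(-292858 - 2966) = -439543/(-295824) = -439543*(-1/295824) = 439543/295824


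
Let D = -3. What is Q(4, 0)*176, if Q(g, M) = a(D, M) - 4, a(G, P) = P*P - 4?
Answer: -1408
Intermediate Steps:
a(G, P) = -4 + P**2 (a(G, P) = P**2 - 4 = -4 + P**2)
Q(g, M) = -8 + M**2 (Q(g, M) = (-4 + M**2) - 4 = -8 + M**2)
Q(4, 0)*176 = (-8 + 0**2)*176 = (-8 + 0)*176 = -8*176 = -1408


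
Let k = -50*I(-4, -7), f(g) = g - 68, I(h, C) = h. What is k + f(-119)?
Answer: 13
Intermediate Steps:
f(g) = -68 + g
k = 200 (k = -50*(-4) = 200)
k + f(-119) = 200 + (-68 - 119) = 200 - 187 = 13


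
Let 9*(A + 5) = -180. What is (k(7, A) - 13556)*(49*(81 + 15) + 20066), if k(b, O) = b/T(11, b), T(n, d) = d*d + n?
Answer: -2014675381/6 ≈ -3.3578e+8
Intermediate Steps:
T(n, d) = n + d² (T(n, d) = d² + n = n + d²)
A = -25 (A = -5 + (⅑)*(-180) = -5 - 20 = -25)
k(b, O) = b/(11 + b²)
(k(7, A) - 13556)*(49*(81 + 15) + 20066) = (7/(11 + 7²) - 13556)*(49*(81 + 15) + 20066) = (7/(11 + 49) - 13556)*(49*96 + 20066) = (7/60 - 13556)*(4704 + 20066) = (7*(1/60) - 13556)*24770 = (7/60 - 13556)*24770 = -813353/60*24770 = -2014675381/6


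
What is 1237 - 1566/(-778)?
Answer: 481976/389 ≈ 1239.0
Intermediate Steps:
1237 - 1566/(-778) = 1237 - 1566*(-1)/778 = 1237 - 1*(-783/389) = 1237 + 783/389 = 481976/389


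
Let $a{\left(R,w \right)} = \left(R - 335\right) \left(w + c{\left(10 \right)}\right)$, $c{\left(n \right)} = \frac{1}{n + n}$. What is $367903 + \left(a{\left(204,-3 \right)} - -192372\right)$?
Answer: $\frac{11213229}{20} \approx 5.6066 \cdot 10^{5}$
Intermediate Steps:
$c{\left(n \right)} = \frac{1}{2 n}$
$a{\left(R,w \right)} = \left(-335 + R\right) \left(\frac{1}{20} + w\right)$ ($a{\left(R,w \right)} = \left(R - 335\right) \left(w + \frac{1}{2 \cdot 10}\right) = \left(-335 + R\right) \left(w + \frac{1}{2} \cdot \frac{1}{10}\right) = \left(-335 + R\right) \left(w + \frac{1}{20}\right) = \left(-335 + R\right) \left(\frac{1}{20} + w\right)$)
$367903 + \left(a{\left(204,-3 \right)} - -192372\right) = 367903 + \left(\left(- \frac{67}{4} - -1005 + \frac{1}{20} \cdot 204 + 204 \left(-3\right)\right) - -192372\right) = 367903 + \left(\left(- \frac{67}{4} + 1005 + \frac{51}{5} - 612\right) + 192372\right) = 367903 + \left(\frac{7729}{20} + 192372\right) = 367903 + \frac{3855169}{20} = \frac{11213229}{20}$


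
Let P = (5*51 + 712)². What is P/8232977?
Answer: 935089/8232977 ≈ 0.11358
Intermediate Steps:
P = 935089 (P = (255 + 712)² = 967² = 935089)
P/8232977 = 935089/8232977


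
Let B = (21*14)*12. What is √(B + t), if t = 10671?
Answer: √14199 ≈ 119.16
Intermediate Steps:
B = 3528 (B = 294*12 = 3528)
√(B + t) = √(3528 + 10671) = √14199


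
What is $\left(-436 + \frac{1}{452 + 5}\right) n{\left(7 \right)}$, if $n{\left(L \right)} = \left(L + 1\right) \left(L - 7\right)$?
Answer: $0$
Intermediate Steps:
$n{\left(L \right)} = \left(1 + L\right) \left(-7 + L\right)$
$\left(-436 + \frac{1}{452 + 5}\right) n{\left(7 \right)} = \left(-436 + \frac{1}{452 + 5}\right) \left(-7 + 7^{2} - 42\right) = \left(-436 + \frac{1}{457}\right) \left(-7 + 49 - 42\right) = \left(-436 + \frac{1}{457}\right) 0 = \left(- \frac{199251}{457}\right) 0 = 0$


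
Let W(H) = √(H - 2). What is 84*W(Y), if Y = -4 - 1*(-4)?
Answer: 84*I*√2 ≈ 118.79*I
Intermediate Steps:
Y = 0 (Y = -4 + 4 = 0)
W(H) = √(-2 + H)
84*W(Y) = 84*√(-2 + 0) = 84*√(-2) = 84*(I*√2) = 84*I*√2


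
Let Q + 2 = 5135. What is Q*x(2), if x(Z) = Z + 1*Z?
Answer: 20532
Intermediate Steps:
Q = 5133 (Q = -2 + 5135 = 5133)
x(Z) = 2*Z (x(Z) = Z + Z = 2*Z)
Q*x(2) = 5133*(2*2) = 5133*4 = 20532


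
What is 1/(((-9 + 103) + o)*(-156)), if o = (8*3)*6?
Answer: -1/37128 ≈ -2.6934e-5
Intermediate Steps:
o = 144 (o = 24*6 = 144)
1/(((-9 + 103) + o)*(-156)) = 1/(((-9 + 103) + 144)*(-156)) = 1/((94 + 144)*(-156)) = 1/(238*(-156)) = 1/(-37128) = -1/37128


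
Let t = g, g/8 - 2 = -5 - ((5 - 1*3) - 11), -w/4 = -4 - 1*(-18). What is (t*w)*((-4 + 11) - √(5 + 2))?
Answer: -18816 + 2688*√7 ≈ -11704.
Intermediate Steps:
w = -56 (w = -4*(-4 - 1*(-18)) = -4*(-4 + 18) = -4*14 = -56)
g = 48 (g = 16 + 8*(-5 - ((5 - 1*3) - 11)) = 16 + 8*(-5 - ((5 - 3) - 11)) = 16 + 8*(-5 - (2 - 11)) = 16 + 8*(-5 - 1*(-9)) = 16 + 8*(-5 + 9) = 16 + 8*4 = 16 + 32 = 48)
t = 48
(t*w)*((-4 + 11) - √(5 + 2)) = (48*(-56))*((-4 + 11) - √(5 + 2)) = -2688*(7 - √7) = -18816 + 2688*√7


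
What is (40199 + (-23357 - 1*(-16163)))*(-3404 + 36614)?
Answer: 1096096050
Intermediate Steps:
(40199 + (-23357 - 1*(-16163)))*(-3404 + 36614) = (40199 + (-23357 + 16163))*33210 = (40199 - 7194)*33210 = 33005*33210 = 1096096050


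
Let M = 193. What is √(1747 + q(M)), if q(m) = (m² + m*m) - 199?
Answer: √76046 ≈ 275.76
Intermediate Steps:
q(m) = -199 + 2*m² (q(m) = (m² + m²) - 199 = 2*m² - 199 = -199 + 2*m²)
√(1747 + q(M)) = √(1747 + (-199 + 2*193²)) = √(1747 + (-199 + 2*37249)) = √(1747 + (-199 + 74498)) = √(1747 + 74299) = √76046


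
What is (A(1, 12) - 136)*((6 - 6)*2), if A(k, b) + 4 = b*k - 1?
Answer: 0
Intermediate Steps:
A(k, b) = -5 + b*k (A(k, b) = -4 + (b*k - 1) = -4 + (-1 + b*k) = -5 + b*k)
(A(1, 12) - 136)*((6 - 6)*2) = ((-5 + 12*1) - 136)*((6 - 6)*2) = ((-5 + 12) - 136)*(0*2) = (7 - 136)*0 = -129*0 = 0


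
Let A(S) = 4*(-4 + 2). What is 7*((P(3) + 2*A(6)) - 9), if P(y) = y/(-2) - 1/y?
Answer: -1127/6 ≈ -187.83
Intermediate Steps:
P(y) = -1/y - y/2 (P(y) = y*(-1/2) - 1/y = -y/2 - 1/y = -1/y - y/2)
A(S) = -8 (A(S) = 4*(-2) = -8)
7*((P(3) + 2*A(6)) - 9) = 7*(((-1/3 - 1/2*3) + 2*(-8)) - 9) = 7*(((-1*1/3 - 3/2) - 16) - 9) = 7*(((-1/3 - 3/2) - 16) - 9) = 7*((-11/6 - 16) - 9) = 7*(-107/6 - 9) = 7*(-161/6) = -1127/6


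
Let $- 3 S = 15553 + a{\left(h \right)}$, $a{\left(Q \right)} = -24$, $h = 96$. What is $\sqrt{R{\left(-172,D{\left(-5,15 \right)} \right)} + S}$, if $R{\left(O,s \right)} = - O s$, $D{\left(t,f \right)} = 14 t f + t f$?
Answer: $\frac{i \sqrt{1788087}}{3} \approx 445.73 i$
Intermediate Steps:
$D{\left(t,f \right)} = 15 f t$ ($D{\left(t,f \right)} = 14 f t + f t = 15 f t$)
$S = - \frac{15529}{3}$ ($S = - \frac{15553 - 24}{3} = \left(- \frac{1}{3}\right) 15529 = - \frac{15529}{3} \approx -5176.3$)
$R{\left(O,s \right)} = - O s$
$\sqrt{R{\left(-172,D{\left(-5,15 \right)} \right)} + S} = \sqrt{\left(-1\right) \left(-172\right) 15 \cdot 15 \left(-5\right) - \frac{15529}{3}} = \sqrt{\left(-1\right) \left(-172\right) \left(-1125\right) - \frac{15529}{3}} = \sqrt{-193500 - \frac{15529}{3}} = \sqrt{- \frac{596029}{3}} = \frac{i \sqrt{1788087}}{3}$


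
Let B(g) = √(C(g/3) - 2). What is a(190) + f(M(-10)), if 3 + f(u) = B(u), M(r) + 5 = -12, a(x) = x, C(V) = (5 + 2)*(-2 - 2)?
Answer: 187 + I*√30 ≈ 187.0 + 5.4772*I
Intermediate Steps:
C(V) = -28 (C(V) = 7*(-4) = -28)
M(r) = -17 (M(r) = -5 - 12 = -17)
B(g) = I*√30 (B(g) = √(-28 - 2) = √(-30) = I*√30)
f(u) = -3 + I*√30
a(190) + f(M(-10)) = 190 + (-3 + I*√30) = 187 + I*√30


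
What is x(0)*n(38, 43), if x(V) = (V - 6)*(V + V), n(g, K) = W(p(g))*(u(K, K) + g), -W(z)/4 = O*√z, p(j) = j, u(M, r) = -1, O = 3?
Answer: 0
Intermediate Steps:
W(z) = -12*√z
n(g, K) = -12*√g*(-1 + g) (n(g, K) = (-12*√g)*(-1 + g) = -12*√g*(-1 + g))
x(V) = 2*V*(-6 + V) (x(V) = (-6 + V)*(2*V) = 2*V*(-6 + V))
x(0)*n(38, 43) = (2*0*(-6 + 0))*(12*√38*(1 - 1*38)) = (2*0*(-6))*(12*√38*(1 - 38)) = 0*(12*√38*(-37)) = 0*(-444*√38) = 0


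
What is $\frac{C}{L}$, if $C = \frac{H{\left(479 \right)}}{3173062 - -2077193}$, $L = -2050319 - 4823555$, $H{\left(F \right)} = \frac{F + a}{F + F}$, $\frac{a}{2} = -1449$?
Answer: $\frac{59}{843264109797060} \approx 6.9966 \cdot 10^{-14}$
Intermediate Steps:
$a = -2898$ ($a = 2 \left(-1449\right) = -2898$)
$H{\left(F \right)} = \frac{-2898 + F}{2 F}$ ($H{\left(F \right)} = \frac{F - 2898}{F + F} = \frac{-2898 + F}{2 F}$)
$L = -6873874$ ($L = -2050319 - 4823555 = -6873874$)
$C = - \frac{59}{122676690}$ ($C = \frac{\frac{1}{2} \cdot \frac{1}{479} \left(-2898 + 479\right)}{3173062 - -2077193} = \frac{\frac{1}{2} \cdot \frac{1}{479} \left(-2419\right)}{3173062 + 2077193} = - \frac{2419}{958 \cdot 5250255} = \left(- \frac{2419}{958}\right) \frac{1}{5250255} = - \frac{59}{122676690} \approx -4.8094 \cdot 10^{-7}$)
$\frac{C}{L} = - \frac{59}{122676690 \left(-6873874\right)} = \left(- \frac{59}{122676690}\right) \left(- \frac{1}{6873874}\right) = \frac{59}{843264109797060}$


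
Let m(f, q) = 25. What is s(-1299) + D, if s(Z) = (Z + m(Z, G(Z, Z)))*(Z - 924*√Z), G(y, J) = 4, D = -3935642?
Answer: -2280716 + 1177176*I*√1299 ≈ -2.2807e+6 + 4.2427e+7*I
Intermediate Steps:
s(Z) = (25 + Z)*(Z - 924*√Z) (s(Z) = (Z + 25)*(Z - 924*√Z) = (25 + Z)*(Z - 924*√Z))
s(-1299) + D = ((-1299)² - 23100*I*√1299 - (-1200276)*I*√1299 + 25*(-1299)) - 3935642 = (1687401 - 23100*I*√1299 - (-1200276)*I*√1299 - 32475) - 3935642 = (1687401 - 23100*I*√1299 + 1200276*I*√1299 - 32475) - 3935642 = (1654926 + 1177176*I*√1299) - 3935642 = -2280716 + 1177176*I*√1299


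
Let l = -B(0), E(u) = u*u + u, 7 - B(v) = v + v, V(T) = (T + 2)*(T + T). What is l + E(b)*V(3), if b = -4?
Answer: 353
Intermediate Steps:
V(T) = 2*T*(2 + T) (V(T) = (2 + T)*(2*T) = 2*T*(2 + T))
B(v) = 7 - 2*v (B(v) = 7 - (v + v) = 7 - 2*v)
E(u) = u + u**2 (E(u) = u**2 + u = u + u**2)
l = -7 (l = -(7 - 2*0) = -(7 + 0) = -1*7 = -7)
l + E(b)*V(3) = -7 + (-4*(1 - 4))*(2*3*(2 + 3)) = -7 + (-4*(-3))*(2*3*5) = -7 + 12*30 = -7 + 360 = 353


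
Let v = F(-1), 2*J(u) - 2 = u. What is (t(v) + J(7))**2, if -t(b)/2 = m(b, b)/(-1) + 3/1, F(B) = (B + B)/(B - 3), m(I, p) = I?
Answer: 1/4 ≈ 0.25000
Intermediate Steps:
F(B) = 2*B/(-3 + B) (F(B) = (2*B)/(-3 + B) = 2*B/(-3 + B))
J(u) = 1 + u/2
v = 1/2 (v = 2*(-1)/(-3 - 1) = 2*(-1)/(-4) = 2*(-1)*(-1/4) = 1/2 ≈ 0.50000)
t(b) = -6 + 2*b (t(b) = -2*(b/(-1) + 3/1) = -2*(b*(-1) + 3*1) = -2*(-b + 3) = -2*(3 - b) = -6 + 2*b)
(t(v) + J(7))**2 = ((-6 + 2*(1/2)) + (1 + (1/2)*7))**2 = ((-6 + 1) + (1 + 7/2))**2 = (-5 + 9/2)**2 = (-1/2)**2 = 1/4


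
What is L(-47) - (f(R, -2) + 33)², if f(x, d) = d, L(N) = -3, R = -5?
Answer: -964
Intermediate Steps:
L(-47) - (f(R, -2) + 33)² = -3 - (-2 + 33)² = -3 - 1*31² = -3 - 1*961 = -3 - 961 = -964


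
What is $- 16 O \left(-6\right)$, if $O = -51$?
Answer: $-4896$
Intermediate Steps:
$- 16 O \left(-6\right) = \left(-16\right) \left(-51\right) \left(-6\right) = 816 \left(-6\right) = -4896$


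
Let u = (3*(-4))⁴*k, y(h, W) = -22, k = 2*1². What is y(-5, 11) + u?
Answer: 41450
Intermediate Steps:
k = 2 (k = 2*1 = 2)
u = 41472 (u = (3*(-4))⁴*2 = (-12)⁴*2 = 20736*2 = 41472)
y(-5, 11) + u = -22 + 41472 = 41450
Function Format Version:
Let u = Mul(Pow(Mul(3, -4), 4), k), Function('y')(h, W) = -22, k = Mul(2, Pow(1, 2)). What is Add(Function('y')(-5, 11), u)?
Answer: 41450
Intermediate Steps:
k = 2 (k = Mul(2, 1) = 2)
u = 41472 (u = Mul(Pow(Mul(3, -4), 4), 2) = Mul(Pow(-12, 4), 2) = Mul(20736, 2) = 41472)
Add(Function('y')(-5, 11), u) = Add(-22, 41472) = 41450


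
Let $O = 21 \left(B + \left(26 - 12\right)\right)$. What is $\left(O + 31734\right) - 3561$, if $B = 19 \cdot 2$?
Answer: $29265$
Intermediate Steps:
$B = 38$
$O = 1092$ ($O = 21 \left(38 + \left(26 - 12\right)\right) = 21 \left(38 + 14\right) = 21 \cdot 52 = 1092$)
$\left(O + 31734\right) - 3561 = \left(1092 + 31734\right) - 3561 = 32826 - 3561 = 29265$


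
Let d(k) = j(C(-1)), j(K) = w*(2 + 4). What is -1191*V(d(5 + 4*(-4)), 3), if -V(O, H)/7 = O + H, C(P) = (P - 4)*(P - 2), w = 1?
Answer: 75033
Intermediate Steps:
C(P) = (-4 + P)*(-2 + P)
j(K) = 6 (j(K) = 1*(2 + 4) = 1*6 = 6)
d(k) = 6
V(O, H) = -7*H - 7*O (V(O, H) = -7*(O + H) = -7*(H + O) = -7*H - 7*O)
-1191*V(d(5 + 4*(-4)), 3) = -1191*(-7*3 - 7*6) = -1191*(-21 - 42) = -1191*(-63) = 75033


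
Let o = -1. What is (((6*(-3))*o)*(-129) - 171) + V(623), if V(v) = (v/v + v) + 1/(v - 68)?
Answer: -1037294/555 ≈ -1869.0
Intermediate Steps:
V(v) = 1 + v + 1/(-68 + v) (V(v) = (1 + v) + 1/(-68 + v) = 1 + v + 1/(-68 + v))
(((6*(-3))*o)*(-129) - 171) + V(623) = (((6*(-3))*(-1))*(-129) - 171) + (-67 + 623² - 67*623)/(-68 + 623) = (-18*(-1)*(-129) - 171) + (-67 + 388129 - 41741)/555 = (18*(-129) - 171) + (1/555)*346321 = (-2322 - 171) + 346321/555 = -2493 + 346321/555 = -1037294/555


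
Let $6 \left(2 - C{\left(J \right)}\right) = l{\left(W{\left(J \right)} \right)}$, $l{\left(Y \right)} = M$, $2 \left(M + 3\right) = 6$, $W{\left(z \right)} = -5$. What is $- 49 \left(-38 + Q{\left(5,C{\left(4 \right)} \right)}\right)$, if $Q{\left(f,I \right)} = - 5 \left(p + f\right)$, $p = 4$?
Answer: $4067$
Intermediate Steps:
$M = 0$ ($M = -3 + \frac{1}{2} \cdot 6 = -3 + 3 = 0$)
$l{\left(Y \right)} = 0$
$C{\left(J \right)} = 2$ ($C{\left(J \right)} = 2 - 0 = 2 + 0 = 2$)
$Q{\left(f,I \right)} = -20 - 5 f$ ($Q{\left(f,I \right)} = - 5 \left(4 + f\right) = -20 - 5 f$)
$- 49 \left(-38 + Q{\left(5,C{\left(4 \right)} \right)}\right) = - 49 \left(-38 - 45\right) = \left(-49\right) \left(-83\right) = 4067$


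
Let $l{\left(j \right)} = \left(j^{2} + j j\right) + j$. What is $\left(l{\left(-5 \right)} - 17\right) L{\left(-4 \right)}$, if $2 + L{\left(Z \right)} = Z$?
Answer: $-168$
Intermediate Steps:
$L{\left(Z \right)} = -2 + Z$
$l{\left(j \right)} = j + 2 j^{2}$ ($l{\left(j \right)} = \left(j^{2} + j^{2}\right) + j = 2 j^{2} + j = j + 2 j^{2}$)
$\left(l{\left(-5 \right)} - 17\right) L{\left(-4 \right)} = \left(- 5 \left(1 + 2 \left(-5\right)\right) - 17\right) \left(-2 - 4\right) = \left(- 5 \left(1 - 10\right) - 17\right) \left(-6\right) = \left(\left(-5\right) \left(-9\right) - 17\right) \left(-6\right) = \left(45 - 17\right) \left(-6\right) = 28 \left(-6\right) = -168$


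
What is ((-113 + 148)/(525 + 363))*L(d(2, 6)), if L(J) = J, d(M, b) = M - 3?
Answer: -35/888 ≈ -0.039414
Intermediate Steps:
d(M, b) = -3 + M
((-113 + 148)/(525 + 363))*L(d(2, 6)) = ((-113 + 148)/(525 + 363))*(-3 + 2) = (35/888)*(-1) = -35/888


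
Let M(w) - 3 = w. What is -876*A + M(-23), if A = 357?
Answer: -312752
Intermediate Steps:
M(w) = 3 + w
-876*A + M(-23) = -876*357 + (3 - 23) = -312732 - 20 = -312752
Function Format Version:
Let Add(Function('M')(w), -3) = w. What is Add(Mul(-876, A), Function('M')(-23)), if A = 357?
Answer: -312752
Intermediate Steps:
Function('M')(w) = Add(3, w)
Add(Mul(-876, A), Function('M')(-23)) = Add(Mul(-876, 357), Add(3, -23)) = Add(-312732, -20) = -312752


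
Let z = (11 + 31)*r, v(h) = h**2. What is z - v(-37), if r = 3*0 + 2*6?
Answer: -865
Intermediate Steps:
r = 12 (r = 0 + 12 = 12)
z = 504 (z = (11 + 31)*12 = 42*12 = 504)
z - v(-37) = 504 - 1*(-37)**2 = 504 - 1*1369 = 504 - 1369 = -865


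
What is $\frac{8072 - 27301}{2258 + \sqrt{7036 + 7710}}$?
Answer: $- \frac{21709541}{2541909} + \frac{19229 \sqrt{14746}}{5083818} \approx -8.0813$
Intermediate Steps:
$\frac{8072 - 27301}{2258 + \sqrt{7036 + 7710}} = - \frac{19229}{2258 + \sqrt{14746}}$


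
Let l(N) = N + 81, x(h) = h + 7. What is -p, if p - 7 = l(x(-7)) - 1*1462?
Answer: 1374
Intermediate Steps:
x(h) = 7 + h
l(N) = 81 + N
p = -1374 (p = 7 + ((81 + (7 - 7)) - 1*1462) = 7 + ((81 + 0) - 1462) = 7 + (81 - 1462) = 7 - 1381 = -1374)
-p = -1*(-1374) = 1374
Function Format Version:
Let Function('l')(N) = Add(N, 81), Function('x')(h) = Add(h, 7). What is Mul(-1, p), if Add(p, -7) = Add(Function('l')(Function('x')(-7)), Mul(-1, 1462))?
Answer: 1374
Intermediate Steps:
Function('x')(h) = Add(7, h)
Function('l')(N) = Add(81, N)
p = -1374 (p = Add(7, Add(Add(81, Add(7, -7)), Mul(-1, 1462))) = Add(7, Add(Add(81, 0), -1462)) = Add(7, Add(81, -1462)) = Add(7, -1381) = -1374)
Mul(-1, p) = Mul(-1, -1374) = 1374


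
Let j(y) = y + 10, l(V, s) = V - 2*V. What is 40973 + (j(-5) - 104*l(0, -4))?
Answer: 40978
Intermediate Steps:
l(V, s) = -V
j(y) = 10 + y
40973 + (j(-5) - 104*l(0, -4)) = 40973 + ((10 - 5) - (-104)*0) = 40973 + (5 - 104*0) = 40973 + (5 + 0) = 40973 + 5 = 40978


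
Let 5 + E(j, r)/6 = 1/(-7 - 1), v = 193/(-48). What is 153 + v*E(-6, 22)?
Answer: 17705/64 ≈ 276.64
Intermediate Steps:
v = -193/48 (v = 193*(-1/48) = -193/48 ≈ -4.0208)
E(j, r) = -123/4 (E(j, r) = -30 + 6/(-7 - 1) = -30 + 6/(-8) = -30 + 6*(-1/8) = -30 - 3/4 = -123/4)
153 + v*E(-6, 22) = 153 - 193/48*(-123/4) = 153 + 7913/64 = 17705/64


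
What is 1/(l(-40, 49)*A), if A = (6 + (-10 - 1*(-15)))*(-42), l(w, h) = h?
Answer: -1/22638 ≈ -4.4174e-5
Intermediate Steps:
A = -462 (A = (6 + (-10 + 15))*(-42) = (6 + 5)*(-42) = 11*(-42) = -462)
1/(l(-40, 49)*A) = 1/(49*(-462)) = (1/49)*(-1/462) = -1/22638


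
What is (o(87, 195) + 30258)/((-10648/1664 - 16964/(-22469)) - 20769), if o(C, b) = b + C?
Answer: -28546055616/19418275843 ≈ -1.4701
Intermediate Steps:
o(C, b) = C + b
(o(87, 195) + 30258)/((-10648/1664 - 16964/(-22469)) - 20769) = ((87 + 195) + 30258)/((-10648/1664 - 16964/(-22469)) - 20769) = (282 + 30258)/((-10648*1/1664 - 16964*(-1/22469)) - 20769) = 30540/((-1331/208 + 16964/22469) - 20769) = 30540/(-26377727/4673552 - 20769) = 30540/(-97091379215/4673552) = 30540*(-4673552/97091379215) = -28546055616/19418275843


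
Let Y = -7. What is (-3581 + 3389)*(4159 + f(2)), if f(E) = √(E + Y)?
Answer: -798528 - 192*I*√5 ≈ -7.9853e+5 - 429.33*I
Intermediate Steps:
f(E) = √(-7 + E) (f(E) = √(E - 7) = √(-7 + E))
(-3581 + 3389)*(4159 + f(2)) = (-3581 + 3389)*(4159 + √(-7 + 2)) = -192*(4159 + √(-5)) = -192*(4159 + I*√5) = -798528 - 192*I*√5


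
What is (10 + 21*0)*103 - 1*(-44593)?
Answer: 45623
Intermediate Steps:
(10 + 21*0)*103 - 1*(-44593) = (10 + 0)*103 + 44593 = 10*103 + 44593 = 1030 + 44593 = 45623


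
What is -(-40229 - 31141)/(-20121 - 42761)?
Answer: -35685/31441 ≈ -1.1350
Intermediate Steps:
-(-40229 - 31141)/(-20121 - 42761) = -(-71370)/(-62882) = -(-71370)*(-1)/62882 = -1*35685/31441 = -35685/31441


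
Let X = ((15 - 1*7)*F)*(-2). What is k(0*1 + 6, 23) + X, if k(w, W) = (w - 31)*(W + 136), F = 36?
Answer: -4551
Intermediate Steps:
k(w, W) = (-31 + w)*(136 + W)
X = -576 (X = ((15 - 1*7)*36)*(-2) = ((15 - 7)*36)*(-2) = (8*36)*(-2) = 288*(-2) = -576)
k(0*1 + 6, 23) + X = (-4216 - 31*23 + 136*(0*1 + 6) + 23*(0*1 + 6)) - 576 = (-4216 - 713 + 136*(0 + 6) + 23*(0 + 6)) - 576 = (-4216 - 713 + 136*6 + 23*6) - 576 = (-4216 - 713 + 816 + 138) - 576 = -3975 - 576 = -4551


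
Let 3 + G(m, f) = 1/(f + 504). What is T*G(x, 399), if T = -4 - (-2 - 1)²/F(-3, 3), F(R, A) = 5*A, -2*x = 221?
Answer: 62284/4515 ≈ 13.795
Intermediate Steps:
x = -221/2 (x = -½*221 = -221/2 ≈ -110.50)
G(m, f) = -3 + 1/(504 + f) (G(m, f) = -3 + 1/(f + 504) = -3 + 1/(504 + f))
T = -23/5 (T = -4 - (-2 - 1)²/(5*3) = -4 - (-3)²/15 = -4 - 9/15 = -4 - 1*⅗ = -4 - ⅗ = -23/5 ≈ -4.6000)
T*G(x, 399) = -23*(-1511 - 3*399)/(5*(504 + 399)) = -23*(-1511 - 1197)/(5*903) = -23*(-2708)/4515 = -23/5*(-2708/903) = 62284/4515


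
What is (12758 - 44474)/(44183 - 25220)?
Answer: -3524/2107 ≈ -1.6725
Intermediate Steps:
(12758 - 44474)/(44183 - 25220) = -31716/18963 = -31716*1/18963 = -3524/2107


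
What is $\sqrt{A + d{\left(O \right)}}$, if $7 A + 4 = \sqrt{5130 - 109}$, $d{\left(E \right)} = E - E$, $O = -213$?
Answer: $\frac{\sqrt{-28 + 7 \sqrt{5021}}}{7} \approx 3.0905$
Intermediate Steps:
$d{\left(E \right)} = 0$
$A = - \frac{4}{7} + \frac{\sqrt{5021}}{7}$ ($A = - \frac{4}{7} + \frac{\sqrt{5130 - 109}}{7} = - \frac{4}{7} + \frac{\sqrt{5021}}{7} \approx 9.5513$)
$\sqrt{A + d{\left(O \right)}} = \sqrt{\left(- \frac{4}{7} + \frac{\sqrt{5021}}{7}\right) + 0} = \sqrt{- \frac{4}{7} + \frac{\sqrt{5021}}{7}}$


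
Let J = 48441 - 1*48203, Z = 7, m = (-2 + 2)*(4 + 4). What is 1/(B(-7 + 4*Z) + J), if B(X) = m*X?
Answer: 1/238 ≈ 0.0042017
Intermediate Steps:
m = 0 (m = 0*8 = 0)
B(X) = 0 (B(X) = 0*X = 0)
J = 238 (J = 48441 - 48203 = 238)
1/(B(-7 + 4*Z) + J) = 1/(0 + 238) = 1/238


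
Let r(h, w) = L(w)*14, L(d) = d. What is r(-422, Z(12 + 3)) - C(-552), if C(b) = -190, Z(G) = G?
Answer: 400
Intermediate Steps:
r(h, w) = 14*w (r(h, w) = w*14 = 14*w)
r(-422, Z(12 + 3)) - C(-552) = 14*(12 + 3) - 1*(-190) = 14*15 + 190 = 210 + 190 = 400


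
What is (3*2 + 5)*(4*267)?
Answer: 11748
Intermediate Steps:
(3*2 + 5)*(4*267) = (6 + 5)*1068 = 11*1068 = 11748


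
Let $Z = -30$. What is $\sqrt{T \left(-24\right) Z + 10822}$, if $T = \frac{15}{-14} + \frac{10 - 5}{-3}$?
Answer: $\frac{\sqrt{433678}}{7} \approx 94.078$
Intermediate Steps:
$T = - \frac{115}{42}$ ($T = 15 \left(- \frac{1}{14}\right) + \left(10 - 5\right) \left(- \frac{1}{3}\right) = - \frac{15}{14} + 5 \left(- \frac{1}{3}\right) = - \frac{15}{14} - \frac{5}{3} = - \frac{115}{42} \approx -2.7381$)
$\sqrt{T \left(-24\right) Z + 10822} = \sqrt{\left(- \frac{115}{42}\right) \left(-24\right) \left(-30\right) + 10822} = \sqrt{\frac{460}{7} \left(-30\right) + 10822} = \sqrt{- \frac{13800}{7} + 10822} = \sqrt{\frac{61954}{7}} = \frac{\sqrt{433678}}{7}$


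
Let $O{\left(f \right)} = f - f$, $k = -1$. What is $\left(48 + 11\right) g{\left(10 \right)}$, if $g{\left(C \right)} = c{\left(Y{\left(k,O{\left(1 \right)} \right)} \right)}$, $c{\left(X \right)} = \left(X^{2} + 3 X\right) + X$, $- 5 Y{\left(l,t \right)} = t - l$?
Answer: $- \frac{1121}{25} \approx -44.84$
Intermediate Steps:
$O{\left(f \right)} = 0$
$Y{\left(l,t \right)} = - \frac{t}{5} + \frac{l}{5}$ ($Y{\left(l,t \right)} = - \frac{t - l}{5} = - \frac{t}{5} + \frac{l}{5}$)
$c{\left(X \right)} = X^{2} + 4 X$
$g{\left(C \right)} = - \frac{19}{25}$ ($g{\left(C \right)} = \left(\left(- \frac{1}{5}\right) 0 + \frac{1}{5} \left(-1\right)\right) \left(4 + \left(\left(- \frac{1}{5}\right) 0 + \frac{1}{5} \left(-1\right)\right)\right) = \left(0 - \frac{1}{5}\right) \left(4 + \left(0 - \frac{1}{5}\right)\right) = - \frac{4 - \frac{1}{5}}{5} = \left(- \frac{1}{5}\right) \frac{19}{5} = - \frac{19}{25}$)
$\left(48 + 11\right) g{\left(10 \right)} = \left(48 + 11\right) \left(- \frac{19}{25}\right) = 59 \left(- \frac{19}{25}\right) = - \frac{1121}{25}$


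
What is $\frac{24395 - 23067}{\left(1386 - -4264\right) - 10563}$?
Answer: $- \frac{1328}{4913} \approx -0.2703$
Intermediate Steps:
$\frac{24395 - 23067}{\left(1386 - -4264\right) - 10563} = \frac{1328}{\left(1386 + 4264\right) - 10563} = \frac{1328}{5650 - 10563} = \frac{1328}{-4913} = 1328 \left(- \frac{1}{4913}\right) = - \frac{1328}{4913}$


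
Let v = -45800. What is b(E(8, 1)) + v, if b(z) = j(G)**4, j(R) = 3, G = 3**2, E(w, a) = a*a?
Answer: -45719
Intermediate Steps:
E(w, a) = a**2
G = 9
b(z) = 81 (b(z) = 3**4 = 81)
b(E(8, 1)) + v = 81 - 45800 = -45719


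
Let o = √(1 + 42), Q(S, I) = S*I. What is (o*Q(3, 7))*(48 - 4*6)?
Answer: 504*√43 ≈ 3304.9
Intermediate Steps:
Q(S, I) = I*S
o = √43 ≈ 6.5574
(o*Q(3, 7))*(48 - 4*6) = (√43*(7*3))*(48 - 4*6) = (√43*21)*(48 - 1*24) = (21*√43)*(48 - 24) = (21*√43)*24 = 504*√43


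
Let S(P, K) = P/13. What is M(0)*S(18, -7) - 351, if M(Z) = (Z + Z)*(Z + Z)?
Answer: -351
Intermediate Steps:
S(P, K) = P/13 (S(P, K) = P*(1/13) = P/13)
M(Z) = 4*Z**2 (M(Z) = (2*Z)*(2*Z) = 4*Z**2)
M(0)*S(18, -7) - 351 = (4*0**2)*((1/13)*18) - 351 = (4*0)*(18/13) - 351 = 0*(18/13) - 351 = 0 - 351 = -351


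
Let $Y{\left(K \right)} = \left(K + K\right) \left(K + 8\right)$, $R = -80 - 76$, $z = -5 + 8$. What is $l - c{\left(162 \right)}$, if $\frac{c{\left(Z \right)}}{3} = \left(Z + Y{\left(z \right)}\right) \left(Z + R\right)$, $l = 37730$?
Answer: $33626$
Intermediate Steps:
$z = 3$
$R = -156$ ($R = -80 - 76 = -156$)
$Y{\left(K \right)} = 2 K \left(8 + K\right)$
$c{\left(Z \right)} = 3 \left(-156 + Z\right) \left(66 + Z\right)$ ($c{\left(Z \right)} = 3 \left(Z + 2 \cdot 3 \left(8 + 3\right)\right) \left(Z - 156\right) = 3 \left(Z + 2 \cdot 3 \cdot 11\right) \left(-156 + Z\right) = 3 \left(Z + 66\right) \left(-156 + Z\right) = 3 \left(66 + Z\right) \left(-156 + Z\right) = 3 \left(-156 + Z\right) \left(66 + Z\right)$)
$l - c{\left(162 \right)} = 37730 - \left(-30888 - 43740 + 3 \cdot 162^{2}\right) = 37730 - \left(-30888 - 43740 + 3 \cdot 26244\right) = 37730 - \left(-30888 - 43740 + 78732\right) = 37730 - 4104 = 33626$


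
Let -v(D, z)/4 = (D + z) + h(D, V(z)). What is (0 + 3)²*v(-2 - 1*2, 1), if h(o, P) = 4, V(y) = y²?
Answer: -36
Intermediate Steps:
v(D, z) = -16 - 4*D - 4*z (v(D, z) = -4*((D + z) + 4) = -4*(4 + D + z) = -16 - 4*D - 4*z)
(0 + 3)²*v(-2 - 1*2, 1) = (0 + 3)²*(-16 - 4*(-2 - 1*2) - 4*1) = 3²*(-16 - 4*(-2 - 2) - 4) = 9*(-16 - 4*(-4) - 4) = 9*(-16 + 16 - 4) = 9*(-4) = -36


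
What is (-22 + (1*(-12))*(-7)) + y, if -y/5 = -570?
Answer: 2912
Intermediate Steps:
y = 2850 (y = -5*(-570) = 2850)
(-22 + (1*(-12))*(-7)) + y = (-22 + (1*(-12))*(-7)) + 2850 = (-22 - 12*(-7)) + 2850 = (-22 + 84) + 2850 = 62 + 2850 = 2912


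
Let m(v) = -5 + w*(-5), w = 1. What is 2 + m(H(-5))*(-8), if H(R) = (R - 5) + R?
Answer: 82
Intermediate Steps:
H(R) = -5 + 2*R (H(R) = (-5 + R) + R = -5 + 2*R)
m(v) = -10 (m(v) = -5 + 1*(-5) = -5 - 5 = -10)
2 + m(H(-5))*(-8) = 2 - 10*(-8) = 2 + 80 = 82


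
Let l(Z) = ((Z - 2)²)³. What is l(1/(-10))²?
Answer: 7355827511386641/1000000000000 ≈ 7355.8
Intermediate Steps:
l(Z) = (-2 + Z)⁶ (l(Z) = ((-2 + Z)²)³ = (-2 + Z)⁶)
l(1/(-10))² = ((-2 + 1/(-10))⁶)² = ((-2 - ⅒)⁶)² = ((-21/10)⁶)² = (85766121/1000000)² = 7355827511386641/1000000000000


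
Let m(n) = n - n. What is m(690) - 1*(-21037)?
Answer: 21037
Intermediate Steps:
m(n) = 0
m(690) - 1*(-21037) = 0 - 1*(-21037) = 0 + 21037 = 21037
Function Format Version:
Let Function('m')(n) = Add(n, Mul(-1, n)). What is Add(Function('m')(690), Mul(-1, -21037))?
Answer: 21037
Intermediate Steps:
Function('m')(n) = 0
Add(Function('m')(690), Mul(-1, -21037)) = Add(0, Mul(-1, -21037)) = Add(0, 21037) = 21037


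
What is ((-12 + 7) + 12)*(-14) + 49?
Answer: -49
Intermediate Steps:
((-12 + 7) + 12)*(-14) + 49 = (-5 + 12)*(-14) + 49 = 7*(-14) + 49 = -98 + 49 = -49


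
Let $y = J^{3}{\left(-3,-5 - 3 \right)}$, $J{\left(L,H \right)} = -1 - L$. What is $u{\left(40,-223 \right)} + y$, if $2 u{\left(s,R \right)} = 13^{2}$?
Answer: $\frac{185}{2} \approx 92.5$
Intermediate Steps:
$u{\left(s,R \right)} = \frac{169}{2}$ ($u{\left(s,R \right)} = \frac{13^{2}}{2} = \frac{1}{2} \cdot 169 = \frac{169}{2}$)
$y = 8$ ($y = \left(-1 - -3\right)^{3} = \left(-1 + 3\right)^{3} = 2^{3} = 8$)
$u{\left(40,-223 \right)} + y = \frac{169}{2} + 8 = \frac{185}{2}$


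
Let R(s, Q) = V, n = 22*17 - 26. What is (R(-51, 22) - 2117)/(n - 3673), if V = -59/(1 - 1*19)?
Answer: 38047/59850 ≈ 0.63571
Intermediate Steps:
V = 59/18 (V = -59/(1 - 19) = -59/(-18) = -59*(-1/18) = 59/18 ≈ 3.2778)
n = 348 (n = 374 - 26 = 348)
R(s, Q) = 59/18
(R(-51, 22) - 2117)/(n - 3673) = (59/18 - 2117)/(348 - 3673) = -38047/18/(-3325) = -38047/18*(-1/3325) = 38047/59850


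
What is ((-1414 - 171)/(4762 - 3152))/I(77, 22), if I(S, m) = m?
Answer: -317/7084 ≈ -0.044749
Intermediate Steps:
((-1414 - 171)/(4762 - 3152))/I(77, 22) = ((-1414 - 171)/(4762 - 3152))/22 = -1585/1610*(1/22) = -1585*1/1610*(1/22) = -317/322*1/22 = -317/7084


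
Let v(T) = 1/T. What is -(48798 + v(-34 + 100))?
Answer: -3220669/66 ≈ -48798.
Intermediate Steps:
-(48798 + v(-34 + 100)) = -(48798 + 1/(-34 + 100)) = -(48798 + 1/66) = -1*3220669/66 = -3220669/66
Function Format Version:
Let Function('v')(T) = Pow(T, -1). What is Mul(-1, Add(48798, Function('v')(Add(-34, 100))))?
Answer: Rational(-3220669, 66) ≈ -48798.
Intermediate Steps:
Mul(-1, Add(48798, Function('v')(Add(-34, 100)))) = Mul(-1, Add(48798, Pow(Add(-34, 100), -1))) = Mul(-1, Add(48798, Pow(66, -1))) = Mul(-1, Add(48798, Rational(1, 66))) = Mul(-1, Rational(3220669, 66)) = Rational(-3220669, 66)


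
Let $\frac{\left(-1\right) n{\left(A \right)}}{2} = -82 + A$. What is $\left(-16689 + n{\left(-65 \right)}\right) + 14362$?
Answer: $-2033$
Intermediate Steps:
$n{\left(A \right)} = 164 - 2 A$ ($n{\left(A \right)} = - 2 \left(-82 + A\right) = 164 - 2 A$)
$\left(-16689 + n{\left(-65 \right)}\right) + 14362 = \left(-16689 + \left(164 - -130\right)\right) + 14362 = \left(-16689 + \left(164 + 130\right)\right) + 14362 = \left(-16689 + 294\right) + 14362 = -16395 + 14362 = -2033$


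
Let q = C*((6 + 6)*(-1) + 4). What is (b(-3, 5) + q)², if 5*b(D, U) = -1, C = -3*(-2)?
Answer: 58081/25 ≈ 2323.2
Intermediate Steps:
C = 6
b(D, U) = -⅕ (b(D, U) = (⅕)*(-1) = -⅕)
q = -48 (q = 6*((6 + 6)*(-1) + 4) = 6*(12*(-1) + 4) = 6*(-12 + 4) = 6*(-8) = -48)
(b(-3, 5) + q)² = (-⅕ - 48)² = (-241/5)² = 58081/25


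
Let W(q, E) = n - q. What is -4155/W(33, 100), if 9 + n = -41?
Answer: 4155/83 ≈ 50.060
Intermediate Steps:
n = -50 (n = -9 - 41 = -50)
W(q, E) = -50 - q
-4155/W(33, 100) = -4155/(-50 - 1*33) = -4155/(-50 - 33) = -4155/(-83) = -4155*(-1/83) = 4155/83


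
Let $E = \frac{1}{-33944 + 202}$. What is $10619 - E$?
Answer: $\frac{358306299}{33742} \approx 10619.0$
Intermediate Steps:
$E = - \frac{1}{33742}$ ($E = \frac{1}{-33742} = - \frac{1}{33742} \approx -2.9637 \cdot 10^{-5}$)
$10619 - E = 10619 - - \frac{1}{33742} = 10619 + \frac{1}{33742} = \frac{358306299}{33742}$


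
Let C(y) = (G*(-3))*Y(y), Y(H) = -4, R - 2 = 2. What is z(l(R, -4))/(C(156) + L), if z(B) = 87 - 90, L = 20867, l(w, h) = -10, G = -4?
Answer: -3/20819 ≈ -0.00014410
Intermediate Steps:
R = 4 (R = 2 + 2 = 4)
C(y) = -48 (C(y) = -4*(-3)*(-4) = 12*(-4) = -48)
z(B) = -3
z(l(R, -4))/(C(156) + L) = -3/(-48 + 20867) = -3/20819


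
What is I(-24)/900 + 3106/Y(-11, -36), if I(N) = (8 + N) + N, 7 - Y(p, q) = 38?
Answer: -139832/1395 ≈ -100.24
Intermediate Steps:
Y(p, q) = -31 (Y(p, q) = 7 - 1*38 = 7 - 38 = -31)
I(N) = 8 + 2*N
I(-24)/900 + 3106/Y(-11, -36) = (8 + 2*(-24))/900 + 3106/(-31) = (8 - 48)*(1/900) + 3106*(-1/31) = -40*1/900 - 3106/31 = -2/45 - 3106/31 = -139832/1395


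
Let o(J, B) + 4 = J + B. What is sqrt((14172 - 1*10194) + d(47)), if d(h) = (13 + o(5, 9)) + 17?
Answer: 7*sqrt(82) ≈ 63.388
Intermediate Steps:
o(J, B) = -4 + B + J (o(J, B) = -4 + (J + B) = -4 + (B + J) = -4 + B + J)
d(h) = 40 (d(h) = (13 + (-4 + 9 + 5)) + 17 = (13 + 10) + 17 = 23 + 17 = 40)
sqrt((14172 - 1*10194) + d(47)) = sqrt((14172 - 1*10194) + 40) = sqrt((14172 - 10194) + 40) = sqrt(3978 + 40) = sqrt(4018) = 7*sqrt(82)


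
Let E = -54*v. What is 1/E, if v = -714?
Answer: 1/38556 ≈ 2.5936e-5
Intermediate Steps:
E = 38556 (E = -54*(-714) = 38556)
1/E = 1/38556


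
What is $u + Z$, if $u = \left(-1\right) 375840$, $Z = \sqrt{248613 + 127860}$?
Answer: $-375840 + \sqrt{376473} \approx -3.7523 \cdot 10^{5}$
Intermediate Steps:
$Z = \sqrt{376473} \approx 613.57$
$u = -375840$
$u + Z = -375840 + \sqrt{376473}$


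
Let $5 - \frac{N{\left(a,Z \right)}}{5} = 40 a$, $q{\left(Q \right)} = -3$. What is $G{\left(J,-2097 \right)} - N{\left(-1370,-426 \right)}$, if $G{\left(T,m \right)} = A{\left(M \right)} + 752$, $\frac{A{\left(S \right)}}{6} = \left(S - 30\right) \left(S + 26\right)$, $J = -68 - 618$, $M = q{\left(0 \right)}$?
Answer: $-277827$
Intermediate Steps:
$M = -3$
$J = -686$
$A{\left(S \right)} = 6 \left(-30 + S\right) \left(26 + S\right)$ ($A{\left(S \right)} = 6 \left(S - 30\right) \left(S + 26\right) = 6 \left(-30 + S\right) \left(26 + S\right)$)
$N{\left(a,Z \right)} = 25 - 200 a$ ($N{\left(a,Z \right)} = 25 - 5 \cdot 40 a = 25 - 200 a$)
$G{\left(T,m \right)} = -3802$ ($G{\left(T,m \right)} = \left(-4680 - -72 + 6 \left(-3\right)^{2}\right) + 752 = \left(-4680 + 72 + 6 \cdot 9\right) + 752 = \left(-4680 + 72 + 54\right) + 752 = -4554 + 752 = -3802$)
$G{\left(J,-2097 \right)} - N{\left(-1370,-426 \right)} = -3802 - \left(25 - -274000\right) = -3802 - \left(25 + 274000\right) = -3802 - 274025 = -277827$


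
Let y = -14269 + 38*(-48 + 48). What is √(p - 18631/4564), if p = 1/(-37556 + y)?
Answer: I*√2283823176683727/23652930 ≈ 2.0204*I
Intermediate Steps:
y = -14269 (y = -14269 + 38*0 = -14269 + 0 = -14269)
p = -1/51825 (p = 1/(-37556 - 14269) = 1/(-51825) = -1/51825 ≈ -1.9296e-5)
√(p - 18631/4564) = √(-1/51825 - 18631/4564) = √(-965556139/236529300) = I*√2283823176683727/23652930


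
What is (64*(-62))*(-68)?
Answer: 269824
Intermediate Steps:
(64*(-62))*(-68) = -3968*(-68) = 269824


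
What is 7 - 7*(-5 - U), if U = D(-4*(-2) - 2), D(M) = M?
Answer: 84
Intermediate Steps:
U = 6 (U = -4*(-2) - 2 = 8 - 2 = 6)
7 - 7*(-5 - U) = 7 - 7*(-5 - 1*6) = 7 - 7*(-5 - 6) = 7 - 7*(-11) = 7 + 77 = 84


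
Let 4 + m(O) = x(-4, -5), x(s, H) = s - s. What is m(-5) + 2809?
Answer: 2805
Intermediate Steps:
x(s, H) = 0
m(O) = -4 (m(O) = -4 + 0 = -4)
m(-5) + 2809 = -4 + 2809 = 2805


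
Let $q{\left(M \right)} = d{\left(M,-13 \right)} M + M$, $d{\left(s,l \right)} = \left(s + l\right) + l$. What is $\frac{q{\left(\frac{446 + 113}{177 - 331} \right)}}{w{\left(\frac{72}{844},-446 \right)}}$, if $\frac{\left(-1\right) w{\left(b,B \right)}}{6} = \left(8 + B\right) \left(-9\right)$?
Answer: $- \frac{2464631}{560930832} \approx -0.0043938$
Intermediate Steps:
$d{\left(s,l \right)} = s + 2 l$ ($d{\left(s,l \right)} = \left(l + s\right) + l = s + 2 l$)
$q{\left(M \right)} = M + M \left(-26 + M\right)$ ($q{\left(M \right)} = \left(M + 2 \left(-13\right)\right) M + M = \left(M - 26\right) M + M = \left(-26 + M\right) M + M = M \left(-26 + M\right) + M = M + M \left(-26 + M\right)$)
$w{\left(b,B \right)} = 432 + 54 B$ ($w{\left(b,B \right)} = - 6 \left(8 + B\right) \left(-9\right) = - 6 \left(-72 - 9 B\right) = 432 + 54 B$)
$\frac{q{\left(\frac{446 + 113}{177 - 331} \right)}}{w{\left(\frac{72}{844},-446 \right)}} = \frac{\frac{446 + 113}{177 - 331} \left(-25 + \frac{446 + 113}{177 - 331}\right)}{432 + 54 \left(-446\right)} = \frac{\frac{559}{-154} \left(-25 + \frac{559}{-154}\right)}{432 - 24084} = \frac{559 \left(- \frac{1}{154}\right) \left(-25 + 559 \left(- \frac{1}{154}\right)\right)}{-23652} = - \frac{559 \left(-25 - \frac{559}{154}\right)}{154} \left(- \frac{1}{23652}\right) = \left(- \frac{559}{154}\right) \left(- \frac{4409}{154}\right) \left(- \frac{1}{23652}\right) = \frac{2464631}{23716} \left(- \frac{1}{23652}\right) = - \frac{2464631}{560930832}$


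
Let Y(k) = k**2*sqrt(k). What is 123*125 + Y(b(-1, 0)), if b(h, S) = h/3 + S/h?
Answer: 15375 + I*sqrt(3)/27 ≈ 15375.0 + 0.06415*I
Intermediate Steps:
b(h, S) = h/3 + S/h (b(h, S) = h*(1/3) + S/h = h/3 + S/h)
Y(k) = k**(5/2)
123*125 + Y(b(-1, 0)) = 123*125 + ((1/3)*(-1) + 0/(-1))**(5/2) = 15375 + (-1/3 + 0*(-1))**(5/2) = 15375 + (-1/3 + 0)**(5/2) = 15375 + (-1/3)**(5/2) = 15375 + I*sqrt(3)/27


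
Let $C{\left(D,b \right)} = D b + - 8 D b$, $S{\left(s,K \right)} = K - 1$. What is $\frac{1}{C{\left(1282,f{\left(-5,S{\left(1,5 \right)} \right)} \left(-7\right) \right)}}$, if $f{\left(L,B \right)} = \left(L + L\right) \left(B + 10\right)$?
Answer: $- \frac{1}{8794520} \approx -1.1371 \cdot 10^{-7}$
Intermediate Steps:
$S{\left(s,K \right)} = -1 + K$
$f{\left(L,B \right)} = 2 L \left(10 + B\right)$
$C{\left(D,b \right)} = - 7 D b$ ($C{\left(D,b \right)} = D b - 8 D b = - 7 D b$)
$\frac{1}{C{\left(1282,f{\left(-5,S{\left(1,5 \right)} \right)} \left(-7\right) \right)}} = \frac{1}{\left(-7\right) 1282 \cdot 2 \left(-5\right) \left(10 + \left(-1 + 5\right)\right) \left(-7\right)} = \frac{1}{\left(-7\right) 1282 \cdot 2 \left(-5\right) \left(10 + 4\right) \left(-7\right)} = \frac{1}{\left(-7\right) 1282 \cdot 2 \left(-5\right) 14 \left(-7\right)} = \frac{1}{\left(-7\right) 1282 \left(\left(-140\right) \left(-7\right)\right)} = \frac{1}{\left(-7\right) 1282 \cdot 980} = \frac{1}{-8794520} = - \frac{1}{8794520}$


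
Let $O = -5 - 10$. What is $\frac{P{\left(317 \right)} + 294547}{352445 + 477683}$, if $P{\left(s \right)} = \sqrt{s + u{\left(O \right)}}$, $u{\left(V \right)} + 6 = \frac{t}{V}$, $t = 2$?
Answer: $\frac{294547}{830128} + \frac{\sqrt{69945}}{12451920} \approx 0.35484$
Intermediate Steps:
$O = -15$ ($O = -5 - 10 = -15$)
$u{\left(V \right)} = -6 + \frac{2}{V}$
$P{\left(s \right)} = \sqrt{- \frac{92}{15} + s}$ ($P{\left(s \right)} = \sqrt{s - \left(6 - \frac{2}{-15}\right)} = \sqrt{s + \left(-6 + 2 \left(- \frac{1}{15}\right)\right)} = \sqrt{s - \frac{92}{15}} = \sqrt{- \frac{92}{15} + s}$)
$\frac{P{\left(317 \right)} + 294547}{352445 + 477683} = \frac{\frac{\sqrt{-1380 + 225 \cdot 317}}{15} + 294547}{352445 + 477683} = \frac{\frac{\sqrt{-1380 + 71325}}{15} + 294547}{830128} = \left(\frac{\sqrt{69945}}{15} + 294547\right) \frac{1}{830128} = \left(294547 + \frac{\sqrt{69945}}{15}\right) \frac{1}{830128} = \frac{294547}{830128} + \frac{\sqrt{69945}}{12451920}$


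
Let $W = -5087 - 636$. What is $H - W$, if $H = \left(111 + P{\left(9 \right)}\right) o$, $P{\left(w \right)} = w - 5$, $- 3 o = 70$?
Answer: $\frac{9119}{3} \approx 3039.7$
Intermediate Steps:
$o = - \frac{70}{3}$ ($o = \left(- \frac{1}{3}\right) 70 = - \frac{70}{3} \approx -23.333$)
$W = -5723$ ($W = -5087 - 636 = -5723$)
$P{\left(w \right)} = -5 + w$ ($P{\left(w \right)} = w - 5 = -5 + w$)
$H = - \frac{8050}{3}$ ($H = \left(111 + \left(-5 + 9\right)\right) \left(- \frac{70}{3}\right) = \left(111 + 4\right) \left(- \frac{70}{3}\right) = 115 \left(- \frac{70}{3}\right) = - \frac{8050}{3} \approx -2683.3$)
$H - W = - \frac{8050}{3} - -5723 = - \frac{8050}{3} + 5723 = \frac{9119}{3}$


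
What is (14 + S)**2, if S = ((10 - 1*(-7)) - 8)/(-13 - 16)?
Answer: 157609/841 ≈ 187.41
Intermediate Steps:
S = -9/29 (S = ((10 + 7) - 8)/(-29) = (17 - 8)*(-1/29) = 9*(-1/29) = -9/29 ≈ -0.31034)
(14 + S)**2 = (14 - 9/29)**2 = (397/29)**2 = 157609/841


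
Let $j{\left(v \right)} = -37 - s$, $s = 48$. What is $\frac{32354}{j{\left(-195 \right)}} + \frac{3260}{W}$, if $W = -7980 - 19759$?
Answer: $- \frac{897744706}{2357815} \approx -380.75$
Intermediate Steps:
$W = -27739$
$j{\left(v \right)} = -85$ ($j{\left(v \right)} = -37 - 48 = -85$)
$\frac{32354}{j{\left(-195 \right)}} + \frac{3260}{W} = \frac{32354}{-85} + \frac{3260}{-27739} = 32354 \left(- \frac{1}{85}\right) + 3260 \left(- \frac{1}{27739}\right) = - \frac{32354}{85} - \frac{3260}{27739} = - \frac{897744706}{2357815}$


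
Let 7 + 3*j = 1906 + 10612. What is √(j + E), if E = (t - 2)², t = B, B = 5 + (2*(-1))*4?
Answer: √37758/3 ≈ 64.771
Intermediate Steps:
B = -3 (B = 5 - 2*4 = 5 - 8 = -3)
t = -3
j = 12511/3 (j = -7/3 + (1906 + 10612)/3 = -7/3 + (⅓)*12518 = -7/3 + 12518/3 = 12511/3 ≈ 4170.3)
E = 25 (E = (-3 - 2)² = (-5)² = 25)
√(j + E) = √(12511/3 + 25) = √(12586/3) = √37758/3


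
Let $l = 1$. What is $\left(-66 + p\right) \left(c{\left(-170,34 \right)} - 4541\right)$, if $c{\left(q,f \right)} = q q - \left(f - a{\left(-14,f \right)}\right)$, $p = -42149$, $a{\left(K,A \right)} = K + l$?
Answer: $-1026331080$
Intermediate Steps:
$a{\left(K,A \right)} = 1 + K$ ($a{\left(K,A \right)} = K + 1 = 1 + K$)
$c{\left(q,f \right)} = -13 + q^{2} - f$ ($c{\left(q,f \right)} = q q - \left(13 + f\right) = q^{2} - \left(13 + f\right) = -13 + q^{2} - f$)
$\left(-66 + p\right) \left(c{\left(-170,34 \right)} - 4541\right) = \left(-66 - 42149\right) \left(\left(-13 + \left(-170\right)^{2} - 34\right) - 4541\right) = - 42215 \left(\left(-13 + 28900 - 34\right) - 4541\right) = - 42215 \left(28853 - 4541\right) = \left(-42215\right) 24312 = -1026331080$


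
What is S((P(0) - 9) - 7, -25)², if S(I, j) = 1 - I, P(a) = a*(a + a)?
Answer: 289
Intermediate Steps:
P(a) = 2*a² (P(a) = a*(2*a) = 2*a²)
S((P(0) - 9) - 7, -25)² = (1 - ((2*0² - 9) - 7))² = (1 - ((2*0 - 9) - 7))² = (1 - ((0 - 9) - 7))² = (1 - (-9 - 7))² = (1 - 1*(-16))² = (1 + 16)² = 17² = 289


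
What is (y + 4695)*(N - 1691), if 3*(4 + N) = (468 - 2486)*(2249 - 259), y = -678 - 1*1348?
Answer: -10731795445/3 ≈ -3.5773e+9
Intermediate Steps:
y = -2026 (y = -678 - 1348 = -2026)
N = -4015832/3 (N = -4 + ((468 - 2486)*(2249 - 259))/3 = -4 + (-2018*1990)/3 = -4 + (1/3)*(-4015820) = -4 - 4015820/3 = -4015832/3 ≈ -1.3386e+6)
(y + 4695)*(N - 1691) = (-2026 + 4695)*(-4015832/3 - 1691) = 2669*(-4020905/3) = -10731795445/3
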